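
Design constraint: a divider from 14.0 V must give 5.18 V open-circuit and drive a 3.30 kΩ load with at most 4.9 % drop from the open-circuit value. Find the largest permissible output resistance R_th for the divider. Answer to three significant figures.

R_th ≤ 170 Ω

Loading drop = R_th/(R_th + R_L) ≤ 0.0490, so R_th ≤ R_L · ε/(1−ε) = 3.30 kΩ × 0.0490/0.9510 = 170 Ω.
(Any R1, R2 with R2/(R1+R2) = 0.370 and R1‖R2 ≤ 170 Ω will meet the spec.)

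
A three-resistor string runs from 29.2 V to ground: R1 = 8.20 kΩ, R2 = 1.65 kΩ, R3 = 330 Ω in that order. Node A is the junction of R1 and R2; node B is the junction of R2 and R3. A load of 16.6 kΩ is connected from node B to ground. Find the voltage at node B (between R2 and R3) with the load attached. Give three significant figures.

V ≈ 0.929 V

At node B, R3 is in parallel with the load: R3‖R_L = 323.6 Ω.
Below node A the resistance is R2 + (R3‖R_L) = 1974 Ω, so V_A = 29.2 × 1974/10170 = 5.665 V.
Then V_B = V_A × (R3‖R_L)/(R2 + R3‖R_L) = 5.665 × 323.6/1974 = 0.929 V.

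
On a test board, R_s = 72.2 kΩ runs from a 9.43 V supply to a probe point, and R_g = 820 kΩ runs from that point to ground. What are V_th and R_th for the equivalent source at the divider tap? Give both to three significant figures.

V_th = 8.67 V, R_th = 66.4 kΩ

V_th is the open-circuit tap voltage: 9.43 × 820/(72.2 + 820) = 8.67 V.
With the supply zeroed, R_s and R_g appear in parallel from the tap: R_th = R_s‖R_g = (72.2 × 820)/892.2 = 66.4 kΩ.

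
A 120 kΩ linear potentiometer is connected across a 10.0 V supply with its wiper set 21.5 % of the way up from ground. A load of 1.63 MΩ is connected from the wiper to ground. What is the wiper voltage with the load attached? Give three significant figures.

The wiper splits the pot into (1−α)R = 94.20 kΩ above and αR = 25.80 kΩ below.
Lower section ‖ load = 25.40 kΩ.
V_wiper = 10.0 × 25.40/(94.20 + 25.40) = 2.12 V.

V ≈ 2.12 V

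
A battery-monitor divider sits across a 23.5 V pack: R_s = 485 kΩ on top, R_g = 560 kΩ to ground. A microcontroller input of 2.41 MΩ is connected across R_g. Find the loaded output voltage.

V_out ≈ 11.4 V

The load sits in parallel with R_g: R_g‖R_L = (560 × 2410) / (560 + 2410) = 454.4 kΩ.
V_out = 23.5 × 454.4 / (485 + 454.4) = 23.5 × 454.4/939.4 = 11.4 V.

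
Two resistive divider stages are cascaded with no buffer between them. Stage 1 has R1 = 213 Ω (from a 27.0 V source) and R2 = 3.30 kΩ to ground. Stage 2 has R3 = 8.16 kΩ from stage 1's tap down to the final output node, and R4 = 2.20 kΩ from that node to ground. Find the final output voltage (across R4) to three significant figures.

Stage 2 presents R3+R4 = 10360 Ω as a load on stage 1's tap.
Stage 1's lower leg becomes R2‖(R3+R4) = 2503 Ω, so V_mid = 27.0 × 2503/2716 = 24.88 V.
Stage 2 is itself unloaded: V_out = V_mid × R4/(R3+R4) = 24.88 × 2200/10360 = 5.28 V.

V_out ≈ 5.28 V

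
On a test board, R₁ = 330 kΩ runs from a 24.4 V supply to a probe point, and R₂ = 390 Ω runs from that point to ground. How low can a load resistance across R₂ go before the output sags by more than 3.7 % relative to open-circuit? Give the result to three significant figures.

R_L(min) ≈ 10.1 kΩ

Output resistance R_th = R₁‖R₂ = (330000 × 390)/330400 = 389.5 Ω.
The fractional drop is R_th/(R_th + R_L); requiring this ≤ 0.0370 gives R_L ≥ R_th(1/0.0370 − 1) = 389.5 × 26.03 = 10.1 kΩ.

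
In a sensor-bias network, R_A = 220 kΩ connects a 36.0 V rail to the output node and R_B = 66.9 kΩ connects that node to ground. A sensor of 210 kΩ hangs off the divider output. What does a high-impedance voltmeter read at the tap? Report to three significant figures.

The load sits in parallel with R_B: R_B‖R_L = (66.9 × 210) / (66.9 + 210) = 50.74 kΩ.
V_out = 36.0 × 50.74 / (220 + 50.74) = 36.0 × 50.74/270.7 = 6.75 V.
(Unloaded it would have been 8.39 V.)

V_out ≈ 6.75 V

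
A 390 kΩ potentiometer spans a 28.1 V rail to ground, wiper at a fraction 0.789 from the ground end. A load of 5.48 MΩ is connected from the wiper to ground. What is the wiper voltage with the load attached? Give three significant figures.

V ≈ 21.9 V

The wiper splits the pot into (1−α)R = 82.29 kΩ above and αR = 307.7 kΩ below.
Lower section ‖ load = 291.4 kΩ.
V_wiper = 28.1 × 291.4/(82.29 + 291.4) = 21.9 V.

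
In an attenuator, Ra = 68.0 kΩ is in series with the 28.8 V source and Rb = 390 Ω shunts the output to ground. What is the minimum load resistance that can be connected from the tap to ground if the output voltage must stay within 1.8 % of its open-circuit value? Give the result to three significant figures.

R_L(min) ≈ 21.2 kΩ

Output resistance R_th = Ra‖Rb = (68000 × 390)/68390 = 387.8 Ω.
The fractional drop is R_th/(R_th + R_L); requiring this ≤ 0.0180 gives R_L ≥ R_th(1/0.0180 − 1) = 387.8 × 54.56 = 21.2 kΩ.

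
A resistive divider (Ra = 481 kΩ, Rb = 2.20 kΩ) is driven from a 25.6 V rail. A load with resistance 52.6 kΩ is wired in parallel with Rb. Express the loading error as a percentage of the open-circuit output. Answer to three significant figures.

4.00 %

The divider's output (Thévenin) resistance is Ra‖Rb = 2.190 kΩ.
Fractional drop under load = R_th/(R_th + R_L) = 2.190 / (2.190 + 52.6) = 0.03997.
So the output falls by 4.00 %.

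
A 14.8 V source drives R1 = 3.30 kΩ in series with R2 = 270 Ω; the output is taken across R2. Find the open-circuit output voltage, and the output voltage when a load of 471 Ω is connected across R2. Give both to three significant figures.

Open-circuit: V = 14.8 × 270/(3300 + 270) = 1.12 V.
With the load, R2 becomes R2‖R_L = 171.6 Ω, so V = 14.8 × 171.6/3472 = 0.732 V.

Unloaded: 1.12 V; loaded: 0.732 V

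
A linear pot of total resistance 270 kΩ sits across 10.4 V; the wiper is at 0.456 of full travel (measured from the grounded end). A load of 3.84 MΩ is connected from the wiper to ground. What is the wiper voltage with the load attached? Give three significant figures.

V ≈ 4.66 V

The wiper splits the pot into (1−α)R = 146.9 kΩ above and αR = 123.1 kΩ below.
Lower section ‖ load = 119.3 kΩ.
V_wiper = 10.4 × 119.3/(146.9 + 119.3) = 4.66 V.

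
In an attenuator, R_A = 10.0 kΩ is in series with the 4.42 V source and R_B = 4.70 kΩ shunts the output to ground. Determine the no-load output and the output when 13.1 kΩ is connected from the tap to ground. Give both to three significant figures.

Open-circuit: V = 4.42 × 4.70/(10.0 + 4.70) = 1.41 V.
With the load, R_B becomes R_B‖R_L = 3.459 kΩ, so V = 4.42 × 3.459/13.46 = 1.14 V.

Unloaded: 1.41 V; loaded: 1.14 V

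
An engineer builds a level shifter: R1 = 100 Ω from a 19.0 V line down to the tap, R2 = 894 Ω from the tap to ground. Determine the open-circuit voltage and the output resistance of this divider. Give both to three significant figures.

V_th = 17.1 V, R_th = 89.9 Ω

V_th is the open-circuit tap voltage: 19.0 × 894/(100 + 894) = 17.1 V.
With the supply zeroed, R1 and R2 appear in parallel from the tap: R_th = R1‖R2 = (100 × 894)/994.0 = 89.9 Ω.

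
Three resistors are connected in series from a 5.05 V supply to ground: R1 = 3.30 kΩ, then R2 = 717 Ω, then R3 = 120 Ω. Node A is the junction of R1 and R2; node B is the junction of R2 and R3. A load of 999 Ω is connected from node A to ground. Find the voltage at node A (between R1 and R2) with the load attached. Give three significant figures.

V ≈ 0.612 V

Below node A the series string R2+R3 = 837.0 Ω sits in parallel with the 999 Ω load: 455.4 Ω.
V_A = 5.05 × 455.4/(3300 + 455.4) = 0.612 V.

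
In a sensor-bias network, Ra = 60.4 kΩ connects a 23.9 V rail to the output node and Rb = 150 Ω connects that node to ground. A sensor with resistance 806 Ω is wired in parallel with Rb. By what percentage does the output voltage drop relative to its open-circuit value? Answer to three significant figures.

The divider's output (Thévenin) resistance is Ra‖Rb = 149.6 Ω.
Fractional drop under load = R_th/(R_th + R_L) = 149.6 / (149.6 + 806) = 0.1566.
So the output falls by 15.7 %.

15.7 %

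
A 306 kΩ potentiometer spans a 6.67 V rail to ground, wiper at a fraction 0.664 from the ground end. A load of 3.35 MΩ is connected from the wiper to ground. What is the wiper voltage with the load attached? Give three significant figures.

The wiper splits the pot into (1−α)R = 102.8 kΩ above and αR = 203.2 kΩ below.
Lower section ‖ load = 191.6 kΩ.
V_wiper = 6.67 × 191.6/(102.8 + 191.6) = 4.34 V.

V ≈ 4.34 V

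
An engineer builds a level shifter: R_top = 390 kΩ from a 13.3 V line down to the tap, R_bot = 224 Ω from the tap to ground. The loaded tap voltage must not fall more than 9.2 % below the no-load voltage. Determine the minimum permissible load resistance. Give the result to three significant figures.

R_L(min) ≈ 2.21 kΩ

Output resistance R_th = R_top‖R_bot = (390000 × 224)/390200 = 223.9 Ω.
The fractional drop is R_th/(R_th + R_L); requiring this ≤ 0.0920 gives R_L ≥ R_th(1/0.0920 − 1) = 223.9 × 9.870 = 2.21 kΩ.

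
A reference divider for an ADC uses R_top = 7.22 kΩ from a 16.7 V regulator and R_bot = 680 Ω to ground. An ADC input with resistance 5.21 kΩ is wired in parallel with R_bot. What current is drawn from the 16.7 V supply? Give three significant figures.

R_bot‖R_L = 601.5 Ω, so the source sees R_top + R_bot‖R_L = 7821 Ω.
I = 16.7 V / 7821 Ω = 2.14 mA.

I ≈ 2.14 mA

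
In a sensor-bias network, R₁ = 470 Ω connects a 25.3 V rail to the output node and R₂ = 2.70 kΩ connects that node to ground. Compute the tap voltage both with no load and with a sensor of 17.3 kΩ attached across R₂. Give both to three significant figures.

Unloaded: 21.5 V; loaded: 21.1 V

Open-circuit: V = 25.3 × 2700/(470 + 2700) = 21.5 V.
With the load, R₂ becomes R₂‖R_L = 2336 Ω, so V = 25.3 × 2336/2806 = 21.1 V.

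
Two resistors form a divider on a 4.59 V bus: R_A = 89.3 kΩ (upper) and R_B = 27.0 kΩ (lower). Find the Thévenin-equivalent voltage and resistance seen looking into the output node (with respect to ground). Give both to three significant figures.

V_th is the open-circuit tap voltage: 4.59 × 27.0/(89.3 + 27.0) = 1.07 V.
With the supply zeroed, R_A and R_B appear in parallel from the tap: R_th = R_A‖R_B = (89.3 × 27.0)/116.3 = 20.7 kΩ.

V_th = 1.07 V, R_th = 20.7 kΩ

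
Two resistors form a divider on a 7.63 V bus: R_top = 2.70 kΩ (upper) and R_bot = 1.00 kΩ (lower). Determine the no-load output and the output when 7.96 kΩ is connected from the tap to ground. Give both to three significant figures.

Unloaded: 2.06 V; loaded: 1.89 V

Open-circuit: V = 7.63 × 1.00/(2.70 + 1.00) = 2.06 V.
With the load, R_bot becomes R_bot‖R_L = 0.8884 kΩ, so V = 7.63 × 0.8884/3.588 = 1.89 V.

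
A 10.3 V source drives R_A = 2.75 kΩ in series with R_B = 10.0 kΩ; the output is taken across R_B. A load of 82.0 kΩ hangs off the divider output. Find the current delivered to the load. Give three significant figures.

R_B‖R_L = 8.913 kΩ; V_out = 10.3 × 8.913/11.66 = 7.871 V.
I_L = V_out / R_L = 7.871 / 82.0 kΩ = 0.0960 mA.

I_L ≈ 0.0960 mA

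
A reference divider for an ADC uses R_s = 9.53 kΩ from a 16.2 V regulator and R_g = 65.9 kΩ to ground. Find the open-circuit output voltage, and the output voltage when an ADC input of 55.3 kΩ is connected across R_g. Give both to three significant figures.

Unloaded: 14.2 V; loaded: 12.3 V

Open-circuit: V = 16.2 × 65.9/(9.53 + 65.9) = 14.2 V.
With the load, R_g becomes R_g‖R_L = 30.07 kΩ, so V = 16.2 × 30.07/39.60 = 12.3 V.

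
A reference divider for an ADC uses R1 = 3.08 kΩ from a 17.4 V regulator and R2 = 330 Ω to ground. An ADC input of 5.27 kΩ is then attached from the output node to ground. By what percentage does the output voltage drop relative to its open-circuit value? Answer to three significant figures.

The divider's output (Thévenin) resistance is R1‖R2 = 298.1 Ω.
Fractional drop under load = R_th/(R_th + R_L) = 298.1 / (298.1 + 5270) = 0.05353.
So the output falls by 5.35 %.

5.35 %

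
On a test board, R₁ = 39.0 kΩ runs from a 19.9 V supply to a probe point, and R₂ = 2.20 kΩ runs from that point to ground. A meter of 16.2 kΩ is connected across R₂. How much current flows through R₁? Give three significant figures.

I ≈ 0.486 mA

R₂‖R_L = 1.937 kΩ, so the source sees R₁ + R₂‖R_L = 40.94 kΩ.
I = 19.9 V / 40.94 kΩ = 0.486 mA.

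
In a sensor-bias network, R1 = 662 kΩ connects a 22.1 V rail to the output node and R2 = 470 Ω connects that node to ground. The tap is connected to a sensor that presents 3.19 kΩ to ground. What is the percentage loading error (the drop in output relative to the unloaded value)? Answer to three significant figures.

The divider's output (Thévenin) resistance is R1‖R2 = 469.7 Ω.
Fractional drop under load = R_th/(R_th + R_L) = 469.7 / (469.7 + 3190) = 0.1283.
So the output falls by 12.8 %.

12.8 %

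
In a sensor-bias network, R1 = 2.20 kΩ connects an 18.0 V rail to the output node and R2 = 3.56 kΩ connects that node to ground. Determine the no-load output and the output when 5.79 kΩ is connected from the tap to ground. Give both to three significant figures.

Unloaded: 11.1 V; loaded: 9.01 V

Open-circuit: V = 18.0 × 3.56/(2.20 + 3.56) = 11.1 V.
With the load, R2 becomes R2‖R_L = 2.205 kΩ, so V = 18.0 × 2.205/4.405 = 9.01 V.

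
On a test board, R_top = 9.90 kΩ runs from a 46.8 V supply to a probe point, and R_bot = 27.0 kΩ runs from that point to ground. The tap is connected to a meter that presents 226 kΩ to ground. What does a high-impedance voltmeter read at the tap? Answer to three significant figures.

V_out ≈ 33.2 V

The load sits in parallel with R_bot: R_bot‖R_L = (27.0 × 226) / (27.0 + 226) = 24.12 kΩ.
V_out = 46.8 × 24.12 / (9.90 + 24.12) = 46.8 × 24.12/34.02 = 33.2 V.
(Unloaded it would have been 34.2 V.)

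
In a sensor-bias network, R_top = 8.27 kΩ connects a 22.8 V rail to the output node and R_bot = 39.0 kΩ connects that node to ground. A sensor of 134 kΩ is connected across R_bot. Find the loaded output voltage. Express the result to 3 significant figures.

The load sits in parallel with R_bot: R_bot‖R_L = (39.0 × 134) / (39.0 + 134) = 30.21 kΩ.
V_out = 22.8 × 30.21 / (8.27 + 30.21) = 22.8 × 30.21/38.48 = 17.9 V.

V_out ≈ 17.9 V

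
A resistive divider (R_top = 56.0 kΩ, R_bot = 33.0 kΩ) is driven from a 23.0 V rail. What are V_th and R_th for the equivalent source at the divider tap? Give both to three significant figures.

V_th = 8.53 V, R_th = 20.8 kΩ

V_th is the open-circuit tap voltage: 23.0 × 33.0/(56.0 + 33.0) = 8.53 V.
With the supply zeroed, R_top and R_bot appear in parallel from the tap: R_th = R_top‖R_bot = (56.0 × 33.0)/89.00 = 20.8 kΩ.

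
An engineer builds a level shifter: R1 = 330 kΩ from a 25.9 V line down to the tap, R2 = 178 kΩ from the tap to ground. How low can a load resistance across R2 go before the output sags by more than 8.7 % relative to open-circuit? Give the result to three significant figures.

Output resistance R_th = R1‖R2 = (330 × 178)/508.0 = 115.6 kΩ.
The fractional drop is R_th/(R_th + R_L); requiring this ≤ 0.0870 gives R_L ≥ R_th(1/0.0870 − 1) = 115.6 × 10.49 = 1.21 MΩ.

R_L(min) ≈ 1.21 MΩ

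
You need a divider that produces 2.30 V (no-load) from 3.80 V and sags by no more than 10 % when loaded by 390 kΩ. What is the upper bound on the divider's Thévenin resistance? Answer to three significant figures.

Loading drop = R_th/(R_th + R_L) ≤ 0.100, so R_th ≤ R_L · ε/(1−ε) = 390 kΩ × 0.100/0.9000 = 43.3 kΩ.

R_th ≤ 43.3 kΩ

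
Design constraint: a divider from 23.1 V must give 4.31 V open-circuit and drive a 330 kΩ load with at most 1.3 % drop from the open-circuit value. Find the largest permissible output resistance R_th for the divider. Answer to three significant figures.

Loading drop = R_th/(R_th + R_L) ≤ 0.0130, so R_th ≤ R_L · ε/(1−ε) = 330 kΩ × 0.0130/0.9870 = 4.35 kΩ.

R_th ≤ 4.35 kΩ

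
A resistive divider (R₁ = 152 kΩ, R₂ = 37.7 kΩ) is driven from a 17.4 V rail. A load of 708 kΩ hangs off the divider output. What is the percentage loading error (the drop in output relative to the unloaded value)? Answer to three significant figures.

The divider's output (Thévenin) resistance is R₁‖R₂ = 30.21 kΩ.
Fractional drop under load = R_th/(R_th + R_L) = 30.21 / (30.21 + 708) = 0.04092.
So the output falls by 4.09 %.

4.09 %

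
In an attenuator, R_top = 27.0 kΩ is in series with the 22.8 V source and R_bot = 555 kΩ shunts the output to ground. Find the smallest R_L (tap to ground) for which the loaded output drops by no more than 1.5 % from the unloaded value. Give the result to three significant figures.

R_L(min) ≈ 1.69 MΩ

Output resistance R_th = R_top‖R_bot = (27.0 × 555)/582.0 = 25.75 kΩ.
The fractional drop is R_th/(R_th + R_L); requiring this ≤ 0.0150 gives R_L ≥ R_th(1/0.0150 − 1) = 25.75 × 65.67 = 1.69 MΩ.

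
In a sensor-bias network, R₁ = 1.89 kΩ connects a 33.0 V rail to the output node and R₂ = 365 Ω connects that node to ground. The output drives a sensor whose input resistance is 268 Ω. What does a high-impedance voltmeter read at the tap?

V_out ≈ 2.49 V

The load sits in parallel with R₂: R₂‖R_L = (365 × 268) / (365 + 268) = 154.5 Ω.
V_out = 33.0 × 154.5 / (1890 + 154.5) = 33.0 × 154.5/2045 = 2.49 V.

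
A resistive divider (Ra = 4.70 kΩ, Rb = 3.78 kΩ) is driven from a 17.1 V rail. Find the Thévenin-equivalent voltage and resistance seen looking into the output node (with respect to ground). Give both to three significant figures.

V_th = 7.62 V, R_th = 2.10 kΩ

V_th is the open-circuit tap voltage: 17.1 × 3.78/(4.70 + 3.78) = 7.62 V.
With the supply zeroed, Ra and Rb appear in parallel from the tap: R_th = Ra‖Rb = (4.70 × 3.78)/8.480 = 2.10 kΩ.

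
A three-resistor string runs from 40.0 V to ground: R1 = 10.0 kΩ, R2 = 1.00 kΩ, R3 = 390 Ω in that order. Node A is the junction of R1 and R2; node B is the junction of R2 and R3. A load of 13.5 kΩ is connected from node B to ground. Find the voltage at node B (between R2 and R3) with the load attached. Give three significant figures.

At node B, R3 is in parallel with the load: R3‖R_L = 379.0 Ω.
Below node A the resistance is R2 + (R3‖R_L) = 1379 Ω, so V_A = 40.0 × 1379/11380 = 4.848 V.
Then V_B = V_A × (R3‖R_L)/(R2 + R3‖R_L) = 4.848 × 379.0/1379 = 1.33 V.

V ≈ 1.33 V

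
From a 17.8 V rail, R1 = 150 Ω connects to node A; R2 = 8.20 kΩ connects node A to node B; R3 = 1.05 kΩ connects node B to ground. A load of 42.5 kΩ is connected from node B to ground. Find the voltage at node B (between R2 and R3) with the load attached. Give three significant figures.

At node B, R3 is in parallel with the load: R3‖R_L = 1025 Ω.
Below node A the resistance is R2 + (R3‖R_L) = 9225 Ω, so V_A = 17.8 × 9225/9375 = 17.52 V.
Then V_B = V_A × (R3‖R_L)/(R2 + R3‖R_L) = 17.52 × 1025/9225 = 1.95 V.

V ≈ 1.95 V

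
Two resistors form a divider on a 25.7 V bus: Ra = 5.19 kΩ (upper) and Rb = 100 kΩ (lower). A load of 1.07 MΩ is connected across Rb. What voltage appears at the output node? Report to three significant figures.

V_out ≈ 24.3 V

The load sits in parallel with Rb: Rb‖R_L = (100 × 1070) / (100 + 1070) = 91.45 kΩ.
V_out = 25.7 × 91.45 / (5.19 + 91.45) = 25.7 × 91.45/96.64 = 24.3 V.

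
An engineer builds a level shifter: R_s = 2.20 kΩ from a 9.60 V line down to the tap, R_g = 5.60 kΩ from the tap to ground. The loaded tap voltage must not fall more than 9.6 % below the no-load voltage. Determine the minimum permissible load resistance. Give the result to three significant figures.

Output resistance R_th = R_s‖R_g = (2.20 × 5.60)/7.800 = 1.579 kΩ.
The fractional drop is R_th/(R_th + R_L); requiring this ≤ 0.0960 gives R_L ≥ R_th(1/0.0960 − 1) = 1.579 × 9.417 = 14.9 kΩ.

R_L(min) ≈ 14.9 kΩ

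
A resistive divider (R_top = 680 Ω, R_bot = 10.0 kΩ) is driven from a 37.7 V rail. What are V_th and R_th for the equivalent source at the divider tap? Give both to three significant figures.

V_th = 35.3 V, R_th = 637 Ω

V_th is the open-circuit tap voltage: 37.7 × 10000/(680 + 10000) = 35.3 V.
With the supply zeroed, R_top and R_bot appear in parallel from the tap: R_th = R_top‖R_bot = (680 × 10000)/10680 = 637 Ω.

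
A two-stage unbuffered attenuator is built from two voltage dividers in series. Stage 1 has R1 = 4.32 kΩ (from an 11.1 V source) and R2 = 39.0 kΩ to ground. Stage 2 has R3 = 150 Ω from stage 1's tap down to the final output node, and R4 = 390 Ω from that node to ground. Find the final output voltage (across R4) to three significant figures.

Stage 2 presents R3+R4 = 540.0 Ω as a load on stage 1's tap.
Stage 1's lower leg becomes R2‖(R3+R4) = 532.6 Ω, so V_mid = 11.1 × 532.6/4853 = 1.218 V.
Stage 2 is itself unloaded: V_out = V_mid × R4/(R3+R4) = 1.218 × 390/540.0 = 0.880 V.

V_out ≈ 0.880 V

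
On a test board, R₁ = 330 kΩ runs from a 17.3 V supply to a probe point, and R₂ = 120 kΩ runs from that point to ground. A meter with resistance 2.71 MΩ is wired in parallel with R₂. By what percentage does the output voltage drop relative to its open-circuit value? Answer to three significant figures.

The divider's output (Thévenin) resistance is R₁‖R₂ = 88.00 kΩ.
Fractional drop under load = R_th/(R_th + R_L) = 88.00 / (88.00 + 2710) = 0.03145.
So the output falls by 3.15 %.

3.15 %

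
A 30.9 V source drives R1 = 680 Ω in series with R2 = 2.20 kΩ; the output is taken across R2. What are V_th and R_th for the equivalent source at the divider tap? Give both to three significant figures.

V_th = 23.6 V, R_th = 519 Ω

V_th is the open-circuit tap voltage: 30.9 × 2200/(680 + 2200) = 23.6 V.
With the supply zeroed, R1 and R2 appear in parallel from the tap: R_th = R1‖R2 = (680 × 2200)/2880 = 519 Ω.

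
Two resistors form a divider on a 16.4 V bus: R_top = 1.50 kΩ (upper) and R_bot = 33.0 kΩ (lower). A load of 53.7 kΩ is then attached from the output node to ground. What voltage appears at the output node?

The load sits in parallel with R_bot: R_bot‖R_L = (33.0 × 53.7) / (33.0 + 53.7) = 20.44 kΩ.
V_out = 16.4 × 20.44 / (1.50 + 20.44) = 16.4 × 20.44/21.94 = 15.3 V.

V_out ≈ 15.3 V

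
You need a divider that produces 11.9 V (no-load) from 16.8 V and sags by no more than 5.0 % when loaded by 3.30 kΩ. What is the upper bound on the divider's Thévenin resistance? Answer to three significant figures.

Loading drop = R_th/(R_th + R_L) ≤ 0.0500, so R_th ≤ R_L · ε/(1−ε) = 3.30 kΩ × 0.0500/0.9500 = 174 Ω.
(Any R1, R2 with R2/(R1+R2) = 0.708 and R1‖R2 ≤ 174 Ω will meet the spec.)

R_th ≤ 174 Ω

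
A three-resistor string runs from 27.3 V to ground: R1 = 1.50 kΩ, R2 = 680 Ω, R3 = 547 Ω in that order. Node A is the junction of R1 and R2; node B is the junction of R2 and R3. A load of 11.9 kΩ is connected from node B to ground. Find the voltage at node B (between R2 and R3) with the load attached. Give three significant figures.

V ≈ 5.28 V

At node B, R3 is in parallel with the load: R3‖R_L = 523.0 Ω.
Below node A the resistance is R2 + (R3‖R_L) = 1203 Ω, so V_A = 27.3 × 1203/2703 = 12.15 V.
Then V_B = V_A × (R3‖R_L)/(R2 + R3‖R_L) = 12.15 × 523.0/1203 = 5.28 V.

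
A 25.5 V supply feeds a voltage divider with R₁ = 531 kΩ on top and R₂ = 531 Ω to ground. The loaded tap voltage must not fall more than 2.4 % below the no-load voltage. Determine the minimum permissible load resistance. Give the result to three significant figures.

R_L(min) ≈ 21.6 kΩ

Output resistance R_th = R₁‖R₂ = (531000 × 531)/531500 = 530.5 Ω.
The fractional drop is R_th/(R_th + R_L); requiring this ≤ 0.0240 gives R_L ≥ R_th(1/0.0240 − 1) = 530.5 × 40.67 = 21.6 kΩ.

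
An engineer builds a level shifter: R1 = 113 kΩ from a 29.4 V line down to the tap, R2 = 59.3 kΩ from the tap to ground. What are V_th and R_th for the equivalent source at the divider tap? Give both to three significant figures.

V_th is the open-circuit tap voltage: 29.4 × 59.3/(113 + 59.3) = 10.1 V.
With the supply zeroed, R1 and R2 appear in parallel from the tap: R_th = R1‖R2 = (113 × 59.3)/172.3 = 38.9 kΩ.

V_th = 10.1 V, R_th = 38.9 kΩ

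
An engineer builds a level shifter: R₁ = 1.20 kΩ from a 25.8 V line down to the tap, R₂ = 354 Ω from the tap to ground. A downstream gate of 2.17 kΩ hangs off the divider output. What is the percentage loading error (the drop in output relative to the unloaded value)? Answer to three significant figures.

11.2 %

Unloaded V = 25.8 × 354/1554 = 5.8772 V.
Loaded: R₂‖R_L = 304.4 Ω, giving V = 25.8 × 304.4/1504 = 5.2197 V.
Drop = (5.8772 − 5.2197) / 5.8772 = 11.2 %.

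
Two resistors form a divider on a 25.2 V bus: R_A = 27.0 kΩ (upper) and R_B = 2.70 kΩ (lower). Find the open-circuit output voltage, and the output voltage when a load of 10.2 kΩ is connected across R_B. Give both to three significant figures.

Unloaded: 2.29 V; loaded: 1.85 V

Open-circuit: V = 25.2 × 2.70/(27.0 + 2.70) = 2.29 V.
With the load, R_B becomes R_B‖R_L = 2.135 kΩ, so V = 25.2 × 2.135/29.13 = 1.85 V.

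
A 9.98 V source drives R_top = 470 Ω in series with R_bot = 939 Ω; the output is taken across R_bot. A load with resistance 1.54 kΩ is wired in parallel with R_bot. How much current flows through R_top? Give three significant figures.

R_bot‖R_L = 583.3 Ω, so the source sees R_top + R_bot‖R_L = 1053 Ω.
I = 9.98 V / 1053 Ω = 9.47 mA.

I ≈ 9.47 mA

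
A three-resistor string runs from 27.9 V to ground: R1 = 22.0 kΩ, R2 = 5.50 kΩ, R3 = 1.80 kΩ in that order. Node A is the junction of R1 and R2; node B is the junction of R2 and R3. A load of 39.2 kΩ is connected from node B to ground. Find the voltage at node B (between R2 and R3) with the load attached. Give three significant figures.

V ≈ 1.64 V

At node B, R3 is in parallel with the load: R3‖R_L = 1.721 kΩ.
Below node A the resistance is R2 + (R3‖R_L) = 7.221 kΩ, so V_A = 27.9 × 7.221/29.22 = 6.895 V.
Then V_B = V_A × (R3‖R_L)/(R2 + R3‖R_L) = 6.895 × 1.721/7.221 = 1.64 V.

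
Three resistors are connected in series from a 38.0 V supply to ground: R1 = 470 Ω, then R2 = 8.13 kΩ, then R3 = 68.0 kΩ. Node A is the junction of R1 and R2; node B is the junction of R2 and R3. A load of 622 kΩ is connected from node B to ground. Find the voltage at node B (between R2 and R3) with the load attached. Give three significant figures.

V ≈ 33.3 V

At node B, R3 is in parallel with the load: R3‖R_L = 61300 Ω.
Below node A the resistance is R2 + (R3‖R_L) = 69430 Ω, so V_A = 38.0 × 69430/69900 = 37.74 V.
Then V_B = V_A × (R3‖R_L)/(R2 + R3‖R_L) = 37.74 × 61300/69430 = 33.3 V.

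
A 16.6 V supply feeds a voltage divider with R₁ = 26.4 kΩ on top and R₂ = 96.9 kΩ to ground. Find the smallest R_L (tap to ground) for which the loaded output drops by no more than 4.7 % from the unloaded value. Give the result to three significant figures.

Output resistance R_th = R₁‖R₂ = (26.4 × 96.9)/123.3 = 20.75 kΩ.
The fractional drop is R_th/(R_th + R_L); requiring this ≤ 0.0470 gives R_L ≥ R_th(1/0.0470 − 1) = 20.75 × 20.28 = 421 kΩ.

R_L(min) ≈ 421 kΩ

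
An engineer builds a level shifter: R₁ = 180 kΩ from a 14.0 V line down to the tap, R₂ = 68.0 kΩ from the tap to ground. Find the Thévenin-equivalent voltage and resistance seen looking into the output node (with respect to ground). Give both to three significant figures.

V_th is the open-circuit tap voltage: 14.0 × 68.0/(180 + 68.0) = 3.84 V.
With the supply zeroed, R₁ and R₂ appear in parallel from the tap: R_th = R₁‖R₂ = (180 × 68.0)/248.0 = 49.4 kΩ.

V_th = 3.84 V, R_th = 49.4 kΩ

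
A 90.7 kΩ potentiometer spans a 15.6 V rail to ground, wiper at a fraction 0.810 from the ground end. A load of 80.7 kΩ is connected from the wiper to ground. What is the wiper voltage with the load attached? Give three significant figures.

The wiper splits the pot into (1−α)R = 17.23 kΩ above and αR = 73.47 kΩ below.
Lower section ‖ load = 38.46 kΩ.
V_wiper = 15.6 × 38.46/(17.23 + 38.46) = 10.8 V.

V ≈ 10.8 V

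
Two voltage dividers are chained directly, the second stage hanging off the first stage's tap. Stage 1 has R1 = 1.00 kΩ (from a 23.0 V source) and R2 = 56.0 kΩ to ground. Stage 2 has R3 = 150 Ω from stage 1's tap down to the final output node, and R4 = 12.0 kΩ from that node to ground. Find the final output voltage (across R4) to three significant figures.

V_out ≈ 20.6 V

Stage 2 presents R3+R4 = 12150 Ω as a load on stage 1's tap.
Stage 1's lower leg becomes R2‖(R3+R4) = 9984 Ω, so V_mid = 23.0 × 9984/10980 = 20.91 V.
Stage 2 is itself unloaded: V_out = V_mid × R4/(R3+R4) = 20.91 × 12000/12150 = 20.6 V.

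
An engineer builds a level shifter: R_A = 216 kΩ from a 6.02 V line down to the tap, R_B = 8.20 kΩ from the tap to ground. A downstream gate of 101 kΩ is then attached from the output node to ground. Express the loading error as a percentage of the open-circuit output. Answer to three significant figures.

7.25 %

The divider's output (Thévenin) resistance is R_A‖R_B = 7.900 kΩ.
Fractional drop under load = R_th/(R_th + R_L) = 7.900 / (7.900 + 101) = 0.07254.
So the output falls by 7.25 %.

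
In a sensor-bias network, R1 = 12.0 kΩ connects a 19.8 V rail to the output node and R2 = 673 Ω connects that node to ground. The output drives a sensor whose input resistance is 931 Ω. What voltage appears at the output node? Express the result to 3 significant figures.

V_out ≈ 0.624 V

The load sits in parallel with R2: R2‖R_L = (673 × 931) / (673 + 931) = 390.6 Ω.
V_out = 19.8 × 390.6 / (12000 + 390.6) = 19.8 × 390.6/12390 = 0.624 V.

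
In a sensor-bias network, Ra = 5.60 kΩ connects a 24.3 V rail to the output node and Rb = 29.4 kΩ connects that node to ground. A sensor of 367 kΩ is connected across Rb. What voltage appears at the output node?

The load sits in parallel with Rb: Rb‖R_L = (29.4 × 367) / (29.4 + 367) = 27.22 kΩ.
V_out = 24.3 × 27.22 / (5.60 + 27.22) = 24.3 × 27.22/32.82 = 20.2 V.

V_out ≈ 20.2 V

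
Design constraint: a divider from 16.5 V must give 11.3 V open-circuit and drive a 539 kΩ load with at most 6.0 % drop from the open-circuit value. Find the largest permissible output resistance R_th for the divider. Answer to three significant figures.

R_th ≤ 34.4 kΩ

Loading drop = R_th/(R_th + R_L) ≤ 0.0600, so R_th ≤ R_L · ε/(1−ε) = 539 kΩ × 0.0600/0.9400 = 34.4 kΩ.
(Any R1, R2 with R2/(R1+R2) = 0.685 and R1‖R2 ≤ 34.4 kΩ will meet the spec.)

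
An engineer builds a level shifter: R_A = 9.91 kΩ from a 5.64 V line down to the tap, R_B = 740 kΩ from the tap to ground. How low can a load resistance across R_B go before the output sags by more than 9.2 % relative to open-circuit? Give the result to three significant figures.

Output resistance R_th = R_A‖R_B = (9.91 × 740)/749.9 = 9.779 kΩ.
The fractional drop is R_th/(R_th + R_L); requiring this ≤ 0.0920 gives R_L ≥ R_th(1/0.0920 − 1) = 9.779 × 9.870 = 96.5 kΩ.

R_L(min) ≈ 96.5 kΩ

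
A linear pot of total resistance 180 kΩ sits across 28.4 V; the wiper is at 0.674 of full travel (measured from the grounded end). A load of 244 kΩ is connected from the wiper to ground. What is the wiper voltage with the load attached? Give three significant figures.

V ≈ 16.5 V

The wiper splits the pot into (1−α)R = 58.68 kΩ above and αR = 121.3 kΩ below.
Lower section ‖ load = 81.03 kΩ.
V_wiper = 28.4 × 81.03/(58.68 + 81.03) = 16.5 V.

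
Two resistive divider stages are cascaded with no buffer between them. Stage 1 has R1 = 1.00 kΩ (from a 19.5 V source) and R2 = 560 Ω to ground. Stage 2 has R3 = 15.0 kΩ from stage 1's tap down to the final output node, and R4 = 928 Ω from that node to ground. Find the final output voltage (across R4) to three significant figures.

Stage 2 presents R3+R4 = 15930 Ω as a load on stage 1's tap.
Stage 1's lower leg becomes R2‖(R3+R4) = 541.0 Ω, so V_mid = 19.5 × 541.0/1541 = 6.846 V.
Stage 2 is itself unloaded: V_out = V_mid × R4/(R3+R4) = 6.846 × 928/15930 = 0.399 V.

V_out ≈ 0.399 V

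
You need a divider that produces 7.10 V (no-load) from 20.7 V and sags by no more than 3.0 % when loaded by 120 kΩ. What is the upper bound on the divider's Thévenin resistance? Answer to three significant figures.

R_th ≤ 3.71 kΩ

Loading drop = R_th/(R_th + R_L) ≤ 0.0300, so R_th ≤ R_L · ε/(1−ε) = 120 kΩ × 0.0300/0.9700 = 3.71 kΩ.
(Any R1, R2 with R2/(R1+R2) = 0.343 and R1‖R2 ≤ 3.71 kΩ will meet the spec.)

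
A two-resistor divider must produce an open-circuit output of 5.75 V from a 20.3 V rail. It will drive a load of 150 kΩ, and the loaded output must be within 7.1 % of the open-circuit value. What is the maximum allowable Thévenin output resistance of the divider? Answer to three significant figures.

R_th ≤ 11.5 kΩ

Loading drop = R_th/(R_th + R_L) ≤ 0.0710, so R_th ≤ R_L · ε/(1−ε) = 150 kΩ × 0.0710/0.9290 = 11.5 kΩ.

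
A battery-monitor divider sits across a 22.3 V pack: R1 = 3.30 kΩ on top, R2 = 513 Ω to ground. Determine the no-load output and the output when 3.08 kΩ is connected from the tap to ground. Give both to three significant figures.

Unloaded: 3.00 V; loaded: 2.62 V

Open-circuit: V = 22.3 × 513/(3300 + 513) = 3.00 V.
With the load, R2 becomes R2‖R_L = 439.8 Ω, so V = 22.3 × 439.8/3740 = 2.62 V.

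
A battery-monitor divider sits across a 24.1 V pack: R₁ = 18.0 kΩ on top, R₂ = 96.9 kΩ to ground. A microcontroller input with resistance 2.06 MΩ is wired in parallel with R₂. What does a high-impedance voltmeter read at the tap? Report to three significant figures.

The load sits in parallel with R₂: R₂‖R_L = (96.9 × 2060) / (96.9 + 2060) = 92.55 kΩ.
V_out = 24.1 × 92.55 / (18.0 + 92.55) = 24.1 × 92.55/110.5 = 20.2 V.

V_out ≈ 20.2 V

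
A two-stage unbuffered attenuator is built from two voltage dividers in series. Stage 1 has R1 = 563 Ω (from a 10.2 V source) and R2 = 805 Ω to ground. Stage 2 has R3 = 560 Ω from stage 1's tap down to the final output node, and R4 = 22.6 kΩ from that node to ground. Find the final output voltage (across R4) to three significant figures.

V_out ≈ 5.77 V

Stage 2 presents R3+R4 = 23160 Ω as a load on stage 1's tap.
Stage 1's lower leg becomes R2‖(R3+R4) = 778.0 Ω, so V_mid = 10.2 × 778.0/1341 = 5.918 V.
Stage 2 is itself unloaded: V_out = V_mid × R4/(R3+R4) = 5.918 × 22600/23160 = 5.77 V.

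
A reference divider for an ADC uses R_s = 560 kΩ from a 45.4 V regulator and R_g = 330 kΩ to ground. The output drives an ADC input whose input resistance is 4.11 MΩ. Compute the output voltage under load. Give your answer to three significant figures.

The load sits in parallel with R_g: R_g‖R_L = (330 × 4110) / (330 + 4110) = 305.5 kΩ.
V_out = 45.4 × 305.5 / (560 + 305.5) = 45.4 × 305.5/865.5 = 16.0 V.

V_out ≈ 16.0 V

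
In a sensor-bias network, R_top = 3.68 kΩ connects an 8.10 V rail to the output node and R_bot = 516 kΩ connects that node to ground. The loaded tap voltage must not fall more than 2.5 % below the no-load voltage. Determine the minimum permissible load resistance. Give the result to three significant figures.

R_L(min) ≈ 143 kΩ

Output resistance R_th = R_top‖R_bot = (3.68 × 516)/519.7 = 3.654 kΩ.
The fractional drop is R_th/(R_th + R_L); requiring this ≤ 0.0250 gives R_L ≥ R_th(1/0.0250 − 1) = 3.654 × 39.00 = 143 kΩ.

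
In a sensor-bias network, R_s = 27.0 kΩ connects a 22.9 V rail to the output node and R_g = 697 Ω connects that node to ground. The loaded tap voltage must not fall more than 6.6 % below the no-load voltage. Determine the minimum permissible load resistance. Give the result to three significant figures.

R_L(min) ≈ 9.62 kΩ

Output resistance R_th = R_s‖R_g = (27000 × 697)/27700 = 679.5 Ω.
The fractional drop is R_th/(R_th + R_L); requiring this ≤ 0.0660 gives R_L ≥ R_th(1/0.0660 − 1) = 679.5 × 14.15 = 9.62 kΩ.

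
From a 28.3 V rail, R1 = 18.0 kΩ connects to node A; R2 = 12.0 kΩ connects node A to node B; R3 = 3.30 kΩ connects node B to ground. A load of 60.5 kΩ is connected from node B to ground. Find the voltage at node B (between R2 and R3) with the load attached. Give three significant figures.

V ≈ 2.67 V

At node B, R3 is in parallel with the load: R3‖R_L = 3.129 kΩ.
Below node A the resistance is R2 + (R3‖R_L) = 15.13 kΩ, so V_A = 28.3 × 15.13/33.13 = 12.92 V.
Then V_B = V_A × (R3‖R_L)/(R2 + R3‖R_L) = 12.92 × 3.129/15.13 = 2.67 V.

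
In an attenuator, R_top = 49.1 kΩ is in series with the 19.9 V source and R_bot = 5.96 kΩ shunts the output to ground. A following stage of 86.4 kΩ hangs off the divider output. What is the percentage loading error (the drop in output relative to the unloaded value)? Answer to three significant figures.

The divider's output (Thévenin) resistance is R_top‖R_bot = 5.315 kΩ.
Fractional drop under load = R_th/(R_th + R_L) = 5.315 / (5.315 + 86.4) = 0.05795.
So the output falls by 5.79 %.

5.79 %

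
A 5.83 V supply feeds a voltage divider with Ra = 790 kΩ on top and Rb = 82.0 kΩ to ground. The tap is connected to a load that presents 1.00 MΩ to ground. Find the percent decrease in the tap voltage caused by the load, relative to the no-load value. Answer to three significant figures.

6.92 %

The divider's output (Thévenin) resistance is Ra‖Rb = 74.29 kΩ.
Fractional drop under load = R_th/(R_th + R_L) = 74.29 / (74.29 + 1000) = 0.06915.
So the output falls by 6.92 %.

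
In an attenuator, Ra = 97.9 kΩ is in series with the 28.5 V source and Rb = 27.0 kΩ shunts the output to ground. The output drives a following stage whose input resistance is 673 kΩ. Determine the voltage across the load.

V_out ≈ 5.97 V

The load sits in parallel with Rb: Rb‖R_L = (27.0 × 673) / (27.0 + 673) = 25.96 kΩ.
V_out = 28.5 × 25.96 / (97.9 + 25.96) = 28.5 × 25.96/123.9 = 5.97 V.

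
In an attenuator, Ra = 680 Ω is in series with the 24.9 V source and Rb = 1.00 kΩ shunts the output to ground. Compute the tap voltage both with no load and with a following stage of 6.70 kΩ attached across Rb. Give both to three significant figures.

Unloaded: 14.8 V; loaded: 14.0 V

Open-circuit: V = 24.9 × 1000/(680 + 1000) = 14.8 V.
With the load, Rb becomes Rb‖R_L = 870.1 Ω, so V = 24.9 × 870.1/1550 = 14.0 V.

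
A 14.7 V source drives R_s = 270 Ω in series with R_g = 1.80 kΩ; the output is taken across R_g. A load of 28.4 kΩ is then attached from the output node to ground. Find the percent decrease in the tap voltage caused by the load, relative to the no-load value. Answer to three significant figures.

0.820 %

The divider's output (Thévenin) resistance is R_s‖R_g = 234.8 Ω.
Fractional drop under load = R_th/(R_th + R_L) = 234.8 / (234.8 + 28400) = 0.008199.
So the output falls by 0.820 %.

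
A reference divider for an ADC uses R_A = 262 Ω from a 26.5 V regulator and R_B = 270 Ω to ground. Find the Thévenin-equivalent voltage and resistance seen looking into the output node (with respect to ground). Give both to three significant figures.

V_th is the open-circuit tap voltage: 26.5 × 270/(262 + 270) = 13.4 V.
With the supply zeroed, R_A and R_B appear in parallel from the tap: R_th = R_A‖R_B = (262 × 270)/532.0 = 133 Ω.

V_th = 13.4 V, R_th = 133 Ω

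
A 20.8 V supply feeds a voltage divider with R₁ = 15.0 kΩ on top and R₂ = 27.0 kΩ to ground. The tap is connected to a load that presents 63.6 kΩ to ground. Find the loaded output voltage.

V_out ≈ 11.6 V

The load sits in parallel with R₂: R₂‖R_L = (27.0 × 63.6) / (27.0 + 63.6) = 18.95 kΩ.
V_out = 20.8 × 18.95 / (15.0 + 18.95) = 20.8 × 18.95/33.95 = 11.6 V.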